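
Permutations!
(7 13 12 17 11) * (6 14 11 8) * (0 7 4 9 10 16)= (0 7 13 12 17 8 6 14 11 4 9 10 16)= [7, 1, 2, 3, 9, 5, 14, 13, 6, 10, 16, 4, 17, 12, 11, 15, 0, 8]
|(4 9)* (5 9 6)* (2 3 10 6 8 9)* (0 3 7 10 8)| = 5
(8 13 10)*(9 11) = (8 13 10)(9 11) = [0, 1, 2, 3, 4, 5, 6, 7, 13, 11, 8, 9, 12, 10]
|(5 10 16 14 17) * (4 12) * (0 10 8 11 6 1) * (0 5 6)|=|(0 10 16 14 17 6 1 5 8 11)(4 12)|=10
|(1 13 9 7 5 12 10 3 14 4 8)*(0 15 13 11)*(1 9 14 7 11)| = |(0 15 13 14 4 8 9 11)(3 7 5 12 10)| = 40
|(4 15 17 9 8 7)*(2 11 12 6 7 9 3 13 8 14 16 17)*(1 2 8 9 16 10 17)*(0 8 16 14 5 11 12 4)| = |(0 8 14 10 17 3 13 9 5 11 4 15 16 1 2 12 6 7)| = 18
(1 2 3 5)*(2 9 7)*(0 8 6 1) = (0 8 6 1 9 7 2 3 5) = [8, 9, 3, 5, 4, 0, 1, 2, 6, 7]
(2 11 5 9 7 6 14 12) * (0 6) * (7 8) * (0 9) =(0 6 14 12 2 11 5)(7 9 8) =[6, 1, 11, 3, 4, 0, 14, 9, 7, 8, 10, 5, 2, 13, 12]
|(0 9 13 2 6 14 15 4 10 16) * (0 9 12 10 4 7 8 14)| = |(0 12 10 16 9 13 2 6)(7 8 14 15)| = 8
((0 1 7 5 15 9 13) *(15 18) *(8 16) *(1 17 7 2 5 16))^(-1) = [13, 8, 1, 3, 4, 2, 6, 17, 16, 15, 10, 11, 12, 9, 14, 18, 7, 0, 5] = (0 13 9 15 18 5 2 1 8 16 7 17)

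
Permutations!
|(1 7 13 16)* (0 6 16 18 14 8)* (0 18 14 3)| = 10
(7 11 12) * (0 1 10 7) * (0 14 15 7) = (0 1 10)(7 11 12 14 15) = [1, 10, 2, 3, 4, 5, 6, 11, 8, 9, 0, 12, 14, 13, 15, 7]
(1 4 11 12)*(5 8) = (1 4 11 12)(5 8) = [0, 4, 2, 3, 11, 8, 6, 7, 5, 9, 10, 12, 1]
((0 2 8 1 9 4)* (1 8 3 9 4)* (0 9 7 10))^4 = (0 10 7 3 2)(1 4 9) = [10, 4, 0, 2, 9, 5, 6, 3, 8, 1, 7]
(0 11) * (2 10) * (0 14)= (0 11 14)(2 10)= [11, 1, 10, 3, 4, 5, 6, 7, 8, 9, 2, 14, 12, 13, 0]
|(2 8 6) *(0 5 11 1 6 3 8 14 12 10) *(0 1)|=|(0 5 11)(1 6 2 14 12 10)(3 8)|=6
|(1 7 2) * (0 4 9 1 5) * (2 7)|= 6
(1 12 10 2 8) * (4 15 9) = [0, 12, 8, 3, 15, 5, 6, 7, 1, 4, 2, 11, 10, 13, 14, 9] = (1 12 10 2 8)(4 15 9)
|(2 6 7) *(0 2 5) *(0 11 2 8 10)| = |(0 8 10)(2 6 7 5 11)| = 15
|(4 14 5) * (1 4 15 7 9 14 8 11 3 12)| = |(1 4 8 11 3 12)(5 15 7 9 14)| = 30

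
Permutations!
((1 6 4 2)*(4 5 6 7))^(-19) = (1 7 4 2)(5 6) = [0, 7, 1, 3, 2, 6, 5, 4]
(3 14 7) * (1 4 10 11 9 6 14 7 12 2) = (1 4 10 11 9 6 14 12 2)(3 7) = [0, 4, 1, 7, 10, 5, 14, 3, 8, 6, 11, 9, 2, 13, 12]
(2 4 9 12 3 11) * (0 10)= (0 10)(2 4 9 12 3 11)= [10, 1, 4, 11, 9, 5, 6, 7, 8, 12, 0, 2, 3]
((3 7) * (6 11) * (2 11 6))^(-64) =[0, 1, 2, 3, 4, 5, 6, 7, 8, 9, 10, 11] =(11)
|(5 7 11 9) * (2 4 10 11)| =|(2 4 10 11 9 5 7)| =7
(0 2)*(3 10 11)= (0 2)(3 10 11)= [2, 1, 0, 10, 4, 5, 6, 7, 8, 9, 11, 3]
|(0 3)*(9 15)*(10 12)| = |(0 3)(9 15)(10 12)| = 2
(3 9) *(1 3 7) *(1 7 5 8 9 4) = (1 3 4)(5 8 9) = [0, 3, 2, 4, 1, 8, 6, 7, 9, 5]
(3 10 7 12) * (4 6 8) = (3 10 7 12)(4 6 8) = [0, 1, 2, 10, 6, 5, 8, 12, 4, 9, 7, 11, 3]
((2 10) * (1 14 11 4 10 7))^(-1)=(1 7 2 10 4 11 14)=[0, 7, 10, 3, 11, 5, 6, 2, 8, 9, 4, 14, 12, 13, 1]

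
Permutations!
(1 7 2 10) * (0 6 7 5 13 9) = (0 6 7 2 10 1 5 13 9) = [6, 5, 10, 3, 4, 13, 7, 2, 8, 0, 1, 11, 12, 9]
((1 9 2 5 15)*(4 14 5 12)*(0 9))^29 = (0 2 4 5 1 9 12 14 15) = [2, 9, 4, 3, 5, 1, 6, 7, 8, 12, 10, 11, 14, 13, 15, 0]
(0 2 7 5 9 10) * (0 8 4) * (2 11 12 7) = (0 11 12 7 5 9 10 8 4) = [11, 1, 2, 3, 0, 9, 6, 5, 4, 10, 8, 12, 7]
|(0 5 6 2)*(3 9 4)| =12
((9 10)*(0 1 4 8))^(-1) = (0 8 4 1)(9 10) = [8, 0, 2, 3, 1, 5, 6, 7, 4, 10, 9]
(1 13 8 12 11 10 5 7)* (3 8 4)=(1 13 4 3 8 12 11 10 5 7)=[0, 13, 2, 8, 3, 7, 6, 1, 12, 9, 5, 10, 11, 4]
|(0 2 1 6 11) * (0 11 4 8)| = 6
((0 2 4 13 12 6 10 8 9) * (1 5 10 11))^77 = [6, 0, 11, 3, 1, 2, 8, 7, 13, 12, 4, 9, 10, 5] = (0 6 8 13 5 2 11 9 12 10 4 1)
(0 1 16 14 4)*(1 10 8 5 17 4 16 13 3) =(0 10 8 5 17 4)(1 13 3)(14 16) =[10, 13, 2, 1, 0, 17, 6, 7, 5, 9, 8, 11, 12, 3, 16, 15, 14, 4]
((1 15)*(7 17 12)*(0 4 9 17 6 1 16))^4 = (0 12 15 9 6)(1 4 7 16 17) = [12, 4, 2, 3, 7, 5, 0, 16, 8, 6, 10, 11, 15, 13, 14, 9, 17, 1]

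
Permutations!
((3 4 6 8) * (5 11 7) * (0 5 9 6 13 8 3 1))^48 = (0 9 13 5 6 8 11 3 1 7 4) = [9, 7, 2, 1, 0, 6, 8, 4, 11, 13, 10, 3, 12, 5]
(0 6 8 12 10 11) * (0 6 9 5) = (0 9 5)(6 8 12 10 11) = [9, 1, 2, 3, 4, 0, 8, 7, 12, 5, 11, 6, 10]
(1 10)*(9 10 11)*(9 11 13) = [0, 13, 2, 3, 4, 5, 6, 7, 8, 10, 1, 11, 12, 9] = (1 13 9 10)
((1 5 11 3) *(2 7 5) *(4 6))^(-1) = (1 3 11 5 7 2)(4 6) = [0, 3, 1, 11, 6, 7, 4, 2, 8, 9, 10, 5]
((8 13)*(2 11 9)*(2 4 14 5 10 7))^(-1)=(2 7 10 5 14 4 9 11)(8 13)=[0, 1, 7, 3, 9, 14, 6, 10, 13, 11, 5, 2, 12, 8, 4]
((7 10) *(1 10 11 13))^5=(13)=[0, 1, 2, 3, 4, 5, 6, 7, 8, 9, 10, 11, 12, 13]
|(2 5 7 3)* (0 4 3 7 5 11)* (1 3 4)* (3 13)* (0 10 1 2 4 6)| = |(0 2 11 10 1 13 3 4 6)| = 9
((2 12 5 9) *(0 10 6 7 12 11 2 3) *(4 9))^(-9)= (12)(2 11)= [0, 1, 11, 3, 4, 5, 6, 7, 8, 9, 10, 2, 12]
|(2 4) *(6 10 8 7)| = |(2 4)(6 10 8 7)| = 4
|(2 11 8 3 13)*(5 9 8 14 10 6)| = |(2 11 14 10 6 5 9 8 3 13)| = 10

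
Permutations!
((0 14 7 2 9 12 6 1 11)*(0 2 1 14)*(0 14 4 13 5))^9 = [4, 0, 7, 3, 9, 6, 2, 5, 8, 1, 10, 14, 11, 12, 13] = (0 4 9 1)(2 7 5 6)(11 14 13 12)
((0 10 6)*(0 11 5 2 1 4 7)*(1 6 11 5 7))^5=(0 10 11 7)(1 4)(2 5 6)=[10, 4, 5, 3, 1, 6, 2, 0, 8, 9, 11, 7]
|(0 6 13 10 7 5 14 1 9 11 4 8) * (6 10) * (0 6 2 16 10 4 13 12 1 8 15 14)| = |(0 4 15 14 8 6 12 1 9 11 13 2 16 10 7 5)| = 16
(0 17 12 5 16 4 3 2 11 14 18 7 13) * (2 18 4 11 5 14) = (0 17 12 14 4 3 18 7 13)(2 5 16 11) = [17, 1, 5, 18, 3, 16, 6, 13, 8, 9, 10, 2, 14, 0, 4, 15, 11, 12, 7]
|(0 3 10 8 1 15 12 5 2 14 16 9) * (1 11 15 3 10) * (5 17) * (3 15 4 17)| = 44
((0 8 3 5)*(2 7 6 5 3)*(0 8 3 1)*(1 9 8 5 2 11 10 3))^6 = (3 9 8 11 10) = [0, 1, 2, 9, 4, 5, 6, 7, 11, 8, 3, 10]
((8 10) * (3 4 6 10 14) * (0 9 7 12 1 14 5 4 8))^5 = (0 14 6 12 5 9 3 10 1 4 7 8) = [14, 4, 2, 10, 7, 9, 12, 8, 0, 3, 1, 11, 5, 13, 6]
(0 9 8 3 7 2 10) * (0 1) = (0 9 8 3 7 2 10 1) = [9, 0, 10, 7, 4, 5, 6, 2, 3, 8, 1]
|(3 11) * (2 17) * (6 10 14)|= 6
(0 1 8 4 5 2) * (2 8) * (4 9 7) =(0 1 2)(4 5 8 9 7) =[1, 2, 0, 3, 5, 8, 6, 4, 9, 7]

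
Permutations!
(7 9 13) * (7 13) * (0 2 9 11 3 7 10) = [2, 1, 9, 7, 4, 5, 6, 11, 8, 10, 0, 3, 12, 13] = (13)(0 2 9 10)(3 7 11)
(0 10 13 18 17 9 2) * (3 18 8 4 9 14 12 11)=(0 10 13 8 4 9 2)(3 18 17 14 12 11)=[10, 1, 0, 18, 9, 5, 6, 7, 4, 2, 13, 3, 11, 8, 12, 15, 16, 14, 17]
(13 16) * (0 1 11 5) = (0 1 11 5)(13 16) = [1, 11, 2, 3, 4, 0, 6, 7, 8, 9, 10, 5, 12, 16, 14, 15, 13]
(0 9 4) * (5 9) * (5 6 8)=(0 6 8 5 9 4)=[6, 1, 2, 3, 0, 9, 8, 7, 5, 4]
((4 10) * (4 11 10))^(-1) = (10 11) = [0, 1, 2, 3, 4, 5, 6, 7, 8, 9, 11, 10]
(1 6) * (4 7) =(1 6)(4 7) =[0, 6, 2, 3, 7, 5, 1, 4]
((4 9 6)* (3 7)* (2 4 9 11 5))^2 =(2 11)(4 5) =[0, 1, 11, 3, 5, 4, 6, 7, 8, 9, 10, 2]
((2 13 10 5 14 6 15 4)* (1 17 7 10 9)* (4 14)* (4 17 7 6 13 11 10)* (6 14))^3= (1 2 5 13 7 11 17 9 4 10 14)(6 15)= [0, 2, 5, 3, 10, 13, 15, 11, 8, 4, 14, 17, 12, 7, 1, 6, 16, 9]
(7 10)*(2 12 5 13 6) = (2 12 5 13 6)(7 10) = [0, 1, 12, 3, 4, 13, 2, 10, 8, 9, 7, 11, 5, 6]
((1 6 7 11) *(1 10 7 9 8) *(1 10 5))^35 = (1 8 11 6 10 5 9 7) = [0, 8, 2, 3, 4, 9, 10, 1, 11, 7, 5, 6]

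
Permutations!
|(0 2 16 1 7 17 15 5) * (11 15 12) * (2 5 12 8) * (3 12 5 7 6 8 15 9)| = |(0 7 17 15 5)(1 6 8 2 16)(3 12 11 9)| = 20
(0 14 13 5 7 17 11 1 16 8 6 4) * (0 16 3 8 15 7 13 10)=[14, 3, 2, 8, 16, 13, 4, 17, 6, 9, 0, 1, 12, 5, 10, 7, 15, 11]=(0 14 10)(1 3 8 6 4 16 15 7 17 11)(5 13)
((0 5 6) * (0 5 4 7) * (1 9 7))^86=(0 4 1 9 7)=[4, 9, 2, 3, 1, 5, 6, 0, 8, 7]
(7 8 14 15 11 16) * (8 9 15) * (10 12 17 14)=(7 9 15 11 16)(8 10 12 17 14)=[0, 1, 2, 3, 4, 5, 6, 9, 10, 15, 12, 16, 17, 13, 8, 11, 7, 14]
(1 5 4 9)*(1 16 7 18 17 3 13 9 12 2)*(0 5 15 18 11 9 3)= (0 5 4 12 2 1 15 18 17)(3 13)(7 11 9 16)= [5, 15, 1, 13, 12, 4, 6, 11, 8, 16, 10, 9, 2, 3, 14, 18, 7, 0, 17]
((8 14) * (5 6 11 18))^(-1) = [0, 1, 2, 3, 4, 18, 5, 7, 14, 9, 10, 6, 12, 13, 8, 15, 16, 17, 11] = (5 18 11 6)(8 14)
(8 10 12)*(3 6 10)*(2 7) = (2 7)(3 6 10 12 8) = [0, 1, 7, 6, 4, 5, 10, 2, 3, 9, 12, 11, 8]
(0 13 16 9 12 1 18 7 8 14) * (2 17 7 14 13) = [2, 18, 17, 3, 4, 5, 6, 8, 13, 12, 10, 11, 1, 16, 0, 15, 9, 7, 14] = (0 2 17 7 8 13 16 9 12 1 18 14)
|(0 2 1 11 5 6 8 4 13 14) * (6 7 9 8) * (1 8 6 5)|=|(0 2 8 4 13 14)(1 11)(5 7 9 6)|=12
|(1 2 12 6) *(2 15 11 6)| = |(1 15 11 6)(2 12)| = 4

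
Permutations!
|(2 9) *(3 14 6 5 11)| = |(2 9)(3 14 6 5 11)| = 10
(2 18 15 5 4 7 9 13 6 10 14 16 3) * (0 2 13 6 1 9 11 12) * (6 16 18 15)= (0 2 15 5 4 7 11 12)(1 9 16 3 13)(6 10 14 18)= [2, 9, 15, 13, 7, 4, 10, 11, 8, 16, 14, 12, 0, 1, 18, 5, 3, 17, 6]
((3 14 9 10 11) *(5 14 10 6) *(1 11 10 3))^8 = [0, 1, 2, 3, 4, 5, 6, 7, 8, 9, 10, 11, 12, 13, 14] = (14)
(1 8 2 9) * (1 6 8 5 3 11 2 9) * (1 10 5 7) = [0, 7, 10, 11, 4, 3, 8, 1, 9, 6, 5, 2] = (1 7)(2 10 5 3 11)(6 8 9)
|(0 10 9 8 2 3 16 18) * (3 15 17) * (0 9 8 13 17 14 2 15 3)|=12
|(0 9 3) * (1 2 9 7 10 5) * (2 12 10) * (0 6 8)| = 28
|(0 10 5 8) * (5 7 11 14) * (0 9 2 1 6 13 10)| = 11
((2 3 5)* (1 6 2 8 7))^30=(1 2 5 7 6 3 8)=[0, 2, 5, 8, 4, 7, 3, 6, 1]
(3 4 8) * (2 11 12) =(2 11 12)(3 4 8) =[0, 1, 11, 4, 8, 5, 6, 7, 3, 9, 10, 12, 2]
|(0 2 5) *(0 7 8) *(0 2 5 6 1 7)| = 10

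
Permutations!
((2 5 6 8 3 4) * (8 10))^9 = (2 6 8 4 5 10 3) = [0, 1, 6, 2, 5, 10, 8, 7, 4, 9, 3]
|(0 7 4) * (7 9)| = 4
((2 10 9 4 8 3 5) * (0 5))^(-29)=(0 10 8 5 9 3 2 4)=[10, 1, 4, 2, 0, 9, 6, 7, 5, 3, 8]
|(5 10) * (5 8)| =3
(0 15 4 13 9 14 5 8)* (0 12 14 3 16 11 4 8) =(0 15 8 12 14 5)(3 16 11 4 13 9) =[15, 1, 2, 16, 13, 0, 6, 7, 12, 3, 10, 4, 14, 9, 5, 8, 11]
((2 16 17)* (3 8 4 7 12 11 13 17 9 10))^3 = (2 10 4 11)(3 7 13 16)(8 12 17 9) = [0, 1, 10, 7, 11, 5, 6, 13, 12, 8, 4, 2, 17, 16, 14, 15, 3, 9]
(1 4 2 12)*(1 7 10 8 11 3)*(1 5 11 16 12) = (1 4 2)(3 5 11)(7 10 8 16 12) = [0, 4, 1, 5, 2, 11, 6, 10, 16, 9, 8, 3, 7, 13, 14, 15, 12]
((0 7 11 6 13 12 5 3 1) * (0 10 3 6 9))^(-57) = (0 9 11 7)(5 12 13 6) = [9, 1, 2, 3, 4, 12, 5, 0, 8, 11, 10, 7, 13, 6]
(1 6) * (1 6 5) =(6)(1 5) =[0, 5, 2, 3, 4, 1, 6]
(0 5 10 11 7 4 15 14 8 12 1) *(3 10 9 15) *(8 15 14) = (0 5 9 14 15 8 12 1)(3 10 11 7 4) = [5, 0, 2, 10, 3, 9, 6, 4, 12, 14, 11, 7, 1, 13, 15, 8]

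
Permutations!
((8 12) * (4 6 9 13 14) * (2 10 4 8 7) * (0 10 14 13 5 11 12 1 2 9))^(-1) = [6, 8, 1, 3, 10, 9, 4, 12, 14, 7, 0, 5, 11, 13, 2] = (0 6 4 10)(1 8 14 2)(5 9 7 12 11)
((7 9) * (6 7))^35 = (6 9 7) = [0, 1, 2, 3, 4, 5, 9, 6, 8, 7]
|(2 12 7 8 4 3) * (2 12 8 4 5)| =|(2 8 5)(3 12 7 4)| =12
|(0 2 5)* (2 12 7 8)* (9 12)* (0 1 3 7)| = 6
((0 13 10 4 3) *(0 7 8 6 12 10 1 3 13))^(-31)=(1 12 3 10 7 4 8 13 6)=[0, 12, 2, 10, 8, 5, 1, 4, 13, 9, 7, 11, 3, 6]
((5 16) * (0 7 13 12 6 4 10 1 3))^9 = [0, 1, 2, 3, 4, 16, 6, 7, 8, 9, 10, 11, 12, 13, 14, 15, 5] = (5 16)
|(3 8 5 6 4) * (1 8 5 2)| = 12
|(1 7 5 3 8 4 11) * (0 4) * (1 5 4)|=8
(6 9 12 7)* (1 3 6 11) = (1 3 6 9 12 7 11) = [0, 3, 2, 6, 4, 5, 9, 11, 8, 12, 10, 1, 7]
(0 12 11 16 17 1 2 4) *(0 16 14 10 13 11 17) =(0 12 17 1 2 4 16)(10 13 11 14) =[12, 2, 4, 3, 16, 5, 6, 7, 8, 9, 13, 14, 17, 11, 10, 15, 0, 1]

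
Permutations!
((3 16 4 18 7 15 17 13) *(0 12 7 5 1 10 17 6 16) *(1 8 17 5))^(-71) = (0 6 1 17 12 16 10 13 7 4 5 3 15 18 8) = [6, 17, 2, 15, 5, 3, 1, 4, 0, 9, 13, 11, 16, 7, 14, 18, 10, 12, 8]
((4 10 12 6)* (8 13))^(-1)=(4 6 12 10)(8 13)=[0, 1, 2, 3, 6, 5, 12, 7, 13, 9, 4, 11, 10, 8]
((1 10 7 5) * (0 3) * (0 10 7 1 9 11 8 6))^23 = (0 1 9 6 10 5 8 3 7 11) = [1, 9, 2, 7, 4, 8, 10, 11, 3, 6, 5, 0]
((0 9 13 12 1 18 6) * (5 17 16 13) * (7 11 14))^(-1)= (0 6 18 1 12 13 16 17 5 9)(7 14 11)= [6, 12, 2, 3, 4, 9, 18, 14, 8, 0, 10, 7, 13, 16, 11, 15, 17, 5, 1]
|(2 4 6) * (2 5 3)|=5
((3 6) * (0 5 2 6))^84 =(0 3 6 2 5) =[3, 1, 5, 6, 4, 0, 2]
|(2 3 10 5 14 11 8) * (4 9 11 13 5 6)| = 24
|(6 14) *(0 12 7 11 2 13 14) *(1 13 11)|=14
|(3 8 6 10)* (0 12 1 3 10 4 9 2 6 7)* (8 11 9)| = |(0 12 1 3 11 9 2 6 4 8 7)| = 11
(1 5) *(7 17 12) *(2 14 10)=[0, 5, 14, 3, 4, 1, 6, 17, 8, 9, 2, 11, 7, 13, 10, 15, 16, 12]=(1 5)(2 14 10)(7 17 12)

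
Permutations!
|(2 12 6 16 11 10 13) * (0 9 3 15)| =|(0 9 3 15)(2 12 6 16 11 10 13)| =28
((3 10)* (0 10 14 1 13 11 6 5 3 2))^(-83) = (0 10 2)(1 13 11 6 5 3 14) = [10, 13, 0, 14, 4, 3, 5, 7, 8, 9, 2, 6, 12, 11, 1]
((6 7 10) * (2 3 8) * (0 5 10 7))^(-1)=(0 6 10 5)(2 8 3)=[6, 1, 8, 2, 4, 0, 10, 7, 3, 9, 5]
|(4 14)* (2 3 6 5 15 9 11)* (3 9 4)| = 6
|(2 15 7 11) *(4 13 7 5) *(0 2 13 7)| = 8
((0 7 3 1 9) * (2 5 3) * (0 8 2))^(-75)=(0 7)(1 2)(3 8)(5 9)=[7, 2, 1, 8, 4, 9, 6, 0, 3, 5]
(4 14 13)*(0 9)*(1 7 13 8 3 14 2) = (0 9)(1 7 13 4 2)(3 14 8) = [9, 7, 1, 14, 2, 5, 6, 13, 3, 0, 10, 11, 12, 4, 8]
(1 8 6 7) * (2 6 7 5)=(1 8 7)(2 6 5)=[0, 8, 6, 3, 4, 2, 5, 1, 7]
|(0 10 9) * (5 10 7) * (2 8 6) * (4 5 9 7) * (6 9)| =9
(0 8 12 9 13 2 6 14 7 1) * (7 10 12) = (0 8 7 1)(2 6 14 10 12 9 13) = [8, 0, 6, 3, 4, 5, 14, 1, 7, 13, 12, 11, 9, 2, 10]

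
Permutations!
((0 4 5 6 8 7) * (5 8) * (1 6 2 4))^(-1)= [7, 0, 5, 3, 2, 6, 1, 8, 4]= (0 7 8 4 2 5 6 1)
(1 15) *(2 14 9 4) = [0, 15, 14, 3, 2, 5, 6, 7, 8, 4, 10, 11, 12, 13, 9, 1] = (1 15)(2 14 9 4)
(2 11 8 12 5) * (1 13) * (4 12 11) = [0, 13, 4, 3, 12, 2, 6, 7, 11, 9, 10, 8, 5, 1] = (1 13)(2 4 12 5)(8 11)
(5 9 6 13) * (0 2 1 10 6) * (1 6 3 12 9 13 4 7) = [2, 10, 6, 12, 7, 13, 4, 1, 8, 0, 3, 11, 9, 5] = (0 2 6 4 7 1 10 3 12 9)(5 13)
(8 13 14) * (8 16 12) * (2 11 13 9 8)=(2 11 13 14 16 12)(8 9)=[0, 1, 11, 3, 4, 5, 6, 7, 9, 8, 10, 13, 2, 14, 16, 15, 12]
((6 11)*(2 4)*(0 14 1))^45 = (14)(2 4)(6 11) = [0, 1, 4, 3, 2, 5, 11, 7, 8, 9, 10, 6, 12, 13, 14]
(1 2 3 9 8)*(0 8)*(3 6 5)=(0 8 1 2 6 5 3 9)=[8, 2, 6, 9, 4, 3, 5, 7, 1, 0]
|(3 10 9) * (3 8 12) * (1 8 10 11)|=|(1 8 12 3 11)(9 10)|=10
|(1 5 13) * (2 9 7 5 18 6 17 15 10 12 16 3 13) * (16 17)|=12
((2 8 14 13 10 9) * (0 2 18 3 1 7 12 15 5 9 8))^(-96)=(18)=[0, 1, 2, 3, 4, 5, 6, 7, 8, 9, 10, 11, 12, 13, 14, 15, 16, 17, 18]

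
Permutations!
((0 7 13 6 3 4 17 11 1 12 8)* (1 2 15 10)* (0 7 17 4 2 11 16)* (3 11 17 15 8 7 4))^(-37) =(0 6 1 16 13 10 17 7 15 11 12)(2 3 4 8) =[6, 16, 3, 4, 8, 5, 1, 15, 2, 9, 17, 12, 0, 10, 14, 11, 13, 7]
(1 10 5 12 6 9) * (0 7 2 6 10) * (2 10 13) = (0 7 10 5 12 13 2 6 9 1) = [7, 0, 6, 3, 4, 12, 9, 10, 8, 1, 5, 11, 13, 2]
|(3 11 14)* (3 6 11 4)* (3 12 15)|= 12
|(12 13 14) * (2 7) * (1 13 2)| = 6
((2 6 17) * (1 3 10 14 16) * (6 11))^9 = (1 16 14 10 3)(2 11 6 17) = [0, 16, 11, 1, 4, 5, 17, 7, 8, 9, 3, 6, 12, 13, 10, 15, 14, 2]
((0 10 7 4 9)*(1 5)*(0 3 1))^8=(10)=[0, 1, 2, 3, 4, 5, 6, 7, 8, 9, 10]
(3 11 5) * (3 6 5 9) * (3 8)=(3 11 9 8)(5 6)=[0, 1, 2, 11, 4, 6, 5, 7, 3, 8, 10, 9]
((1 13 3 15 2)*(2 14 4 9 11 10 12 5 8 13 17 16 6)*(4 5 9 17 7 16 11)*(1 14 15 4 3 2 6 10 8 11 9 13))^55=(3 9 17 4)=[0, 1, 2, 9, 3, 5, 6, 7, 8, 17, 10, 11, 12, 13, 14, 15, 16, 4]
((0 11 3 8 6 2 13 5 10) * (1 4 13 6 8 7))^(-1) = (0 10 5 13 4 1 7 3 11)(2 6) = [10, 7, 6, 11, 1, 13, 2, 3, 8, 9, 5, 0, 12, 4]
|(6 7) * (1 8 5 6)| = 5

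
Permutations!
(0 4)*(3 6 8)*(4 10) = (0 10 4)(3 6 8) = [10, 1, 2, 6, 0, 5, 8, 7, 3, 9, 4]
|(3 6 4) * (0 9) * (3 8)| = |(0 9)(3 6 4 8)| = 4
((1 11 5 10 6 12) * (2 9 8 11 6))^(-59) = (1 6 12)(2 9 8 11 5 10) = [0, 6, 9, 3, 4, 10, 12, 7, 11, 8, 2, 5, 1]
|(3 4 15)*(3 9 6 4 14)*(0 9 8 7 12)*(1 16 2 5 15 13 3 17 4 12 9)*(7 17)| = 16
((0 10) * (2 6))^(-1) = (0 10)(2 6) = [10, 1, 6, 3, 4, 5, 2, 7, 8, 9, 0]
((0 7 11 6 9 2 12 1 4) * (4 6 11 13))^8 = (13)(1 2 6 12 9) = [0, 2, 6, 3, 4, 5, 12, 7, 8, 1, 10, 11, 9, 13]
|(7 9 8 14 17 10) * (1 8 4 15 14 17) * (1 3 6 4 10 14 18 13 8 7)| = 36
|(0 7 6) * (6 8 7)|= |(0 6)(7 8)|= 2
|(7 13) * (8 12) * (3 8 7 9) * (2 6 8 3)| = 7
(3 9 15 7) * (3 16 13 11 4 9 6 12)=(3 6 12)(4 9 15 7 16 13 11)=[0, 1, 2, 6, 9, 5, 12, 16, 8, 15, 10, 4, 3, 11, 14, 7, 13]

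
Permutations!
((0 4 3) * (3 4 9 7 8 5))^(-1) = [3, 1, 2, 5, 4, 8, 6, 9, 7, 0] = (0 3 5 8 7 9)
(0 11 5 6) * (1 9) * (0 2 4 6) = [11, 9, 4, 3, 6, 0, 2, 7, 8, 1, 10, 5] = (0 11 5)(1 9)(2 4 6)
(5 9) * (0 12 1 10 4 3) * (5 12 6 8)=(0 6 8 5 9 12 1 10 4 3)=[6, 10, 2, 0, 3, 9, 8, 7, 5, 12, 4, 11, 1]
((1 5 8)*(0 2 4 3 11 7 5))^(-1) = [1, 8, 0, 4, 2, 7, 6, 11, 5, 9, 10, 3] = (0 1 8 5 7 11 3 4 2)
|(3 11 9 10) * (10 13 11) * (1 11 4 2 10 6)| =9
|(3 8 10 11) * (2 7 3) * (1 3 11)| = 12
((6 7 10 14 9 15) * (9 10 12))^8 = (6 9 7 15 12) = [0, 1, 2, 3, 4, 5, 9, 15, 8, 7, 10, 11, 6, 13, 14, 12]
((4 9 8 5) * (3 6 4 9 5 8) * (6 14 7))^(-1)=(3 9 5 4 6 7 14)=[0, 1, 2, 9, 6, 4, 7, 14, 8, 5, 10, 11, 12, 13, 3]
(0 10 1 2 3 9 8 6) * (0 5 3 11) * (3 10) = (0 3 9 8 6 5 10 1 2 11) = [3, 2, 11, 9, 4, 10, 5, 7, 6, 8, 1, 0]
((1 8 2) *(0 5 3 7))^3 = (8)(0 7 3 5) = [7, 1, 2, 5, 4, 0, 6, 3, 8]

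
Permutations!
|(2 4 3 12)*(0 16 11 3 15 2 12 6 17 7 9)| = |(0 16 11 3 6 17 7 9)(2 4 15)| = 24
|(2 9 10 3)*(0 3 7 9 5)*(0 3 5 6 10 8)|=9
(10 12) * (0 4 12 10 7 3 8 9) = (0 4 12 7 3 8 9) = [4, 1, 2, 8, 12, 5, 6, 3, 9, 0, 10, 11, 7]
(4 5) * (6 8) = (4 5)(6 8) = [0, 1, 2, 3, 5, 4, 8, 7, 6]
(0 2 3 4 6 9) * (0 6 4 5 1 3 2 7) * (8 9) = (0 7)(1 3 5)(6 8 9) = [7, 3, 2, 5, 4, 1, 8, 0, 9, 6]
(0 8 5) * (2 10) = [8, 1, 10, 3, 4, 0, 6, 7, 5, 9, 2] = (0 8 5)(2 10)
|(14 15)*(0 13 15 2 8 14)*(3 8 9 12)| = |(0 13 15)(2 9 12 3 8 14)| = 6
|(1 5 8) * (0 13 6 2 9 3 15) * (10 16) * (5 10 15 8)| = |(0 13 6 2 9 3 8 1 10 16 15)| = 11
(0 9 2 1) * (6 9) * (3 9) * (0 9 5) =(0 6 3 5)(1 9 2) =[6, 9, 1, 5, 4, 0, 3, 7, 8, 2]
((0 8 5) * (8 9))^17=[9, 1, 2, 3, 4, 0, 6, 7, 5, 8]=(0 9 8 5)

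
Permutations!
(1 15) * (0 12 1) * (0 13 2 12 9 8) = (0 9 8)(1 15 13 2 12) = [9, 15, 12, 3, 4, 5, 6, 7, 0, 8, 10, 11, 1, 2, 14, 13]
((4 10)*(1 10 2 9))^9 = [0, 9, 4, 3, 10, 5, 6, 7, 8, 2, 1] = (1 9 2 4 10)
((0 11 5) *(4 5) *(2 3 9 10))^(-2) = (0 4)(2 9)(3 10)(5 11) = [4, 1, 9, 10, 0, 11, 6, 7, 8, 2, 3, 5]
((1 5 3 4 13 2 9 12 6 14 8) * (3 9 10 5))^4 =(1 2 12)(3 10 6)(4 5 14)(8 13 9) =[0, 2, 12, 10, 5, 14, 3, 7, 13, 8, 6, 11, 1, 9, 4]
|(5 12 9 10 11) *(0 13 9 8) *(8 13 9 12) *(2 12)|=6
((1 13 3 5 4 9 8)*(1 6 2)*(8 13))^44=[0, 1, 2, 13, 5, 3, 6, 7, 8, 4, 10, 11, 12, 9]=(3 13 9 4 5)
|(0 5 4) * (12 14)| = |(0 5 4)(12 14)| = 6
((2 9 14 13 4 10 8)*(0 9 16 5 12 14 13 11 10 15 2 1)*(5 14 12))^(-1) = (0 1 8 10 11 14 16 2 15 4 13 9) = [1, 8, 15, 3, 13, 5, 6, 7, 10, 0, 11, 14, 12, 9, 16, 4, 2]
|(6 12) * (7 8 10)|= 6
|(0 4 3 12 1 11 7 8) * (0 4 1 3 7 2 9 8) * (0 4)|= |(0 1 11 2 9 8)(3 12)(4 7)|= 6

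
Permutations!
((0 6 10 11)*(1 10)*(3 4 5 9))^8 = (0 10 6 11 1) = [10, 0, 2, 3, 4, 5, 11, 7, 8, 9, 6, 1]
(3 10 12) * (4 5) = (3 10 12)(4 5) = [0, 1, 2, 10, 5, 4, 6, 7, 8, 9, 12, 11, 3]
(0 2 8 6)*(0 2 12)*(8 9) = (0 12)(2 9 8 6) = [12, 1, 9, 3, 4, 5, 2, 7, 6, 8, 10, 11, 0]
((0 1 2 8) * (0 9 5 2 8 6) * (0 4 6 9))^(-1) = (0 8 1)(2 5 9)(4 6) = [8, 0, 5, 3, 6, 9, 4, 7, 1, 2]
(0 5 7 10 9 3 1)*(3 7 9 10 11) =[5, 0, 2, 1, 4, 9, 6, 11, 8, 7, 10, 3] =(0 5 9 7 11 3 1)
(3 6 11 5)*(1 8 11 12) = (1 8 11 5 3 6 12) = [0, 8, 2, 6, 4, 3, 12, 7, 11, 9, 10, 5, 1]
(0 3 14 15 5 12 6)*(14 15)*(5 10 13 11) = (0 3 15 10 13 11 5 12 6) = [3, 1, 2, 15, 4, 12, 0, 7, 8, 9, 13, 5, 6, 11, 14, 10]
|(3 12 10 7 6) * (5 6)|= |(3 12 10 7 5 6)|= 6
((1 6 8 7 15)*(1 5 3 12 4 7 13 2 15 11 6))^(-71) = (2 7 15 11 5 6 3 8 12 13 4) = [0, 1, 7, 8, 2, 6, 3, 15, 12, 9, 10, 5, 13, 4, 14, 11]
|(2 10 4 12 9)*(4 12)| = 4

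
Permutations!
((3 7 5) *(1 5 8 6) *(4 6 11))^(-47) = (1 5 3 7 8 11 4 6) = [0, 5, 2, 7, 6, 3, 1, 8, 11, 9, 10, 4]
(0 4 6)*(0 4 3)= (0 3)(4 6)= [3, 1, 2, 0, 6, 5, 4]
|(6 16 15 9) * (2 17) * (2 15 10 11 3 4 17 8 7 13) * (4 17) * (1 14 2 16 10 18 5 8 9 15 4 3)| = |(1 14 2 9 6 10 11)(3 17 4)(5 8 7 13 16 18)| = 42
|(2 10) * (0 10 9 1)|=|(0 10 2 9 1)|=5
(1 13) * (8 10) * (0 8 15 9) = (0 8 10 15 9)(1 13) = [8, 13, 2, 3, 4, 5, 6, 7, 10, 0, 15, 11, 12, 1, 14, 9]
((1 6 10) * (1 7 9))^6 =(1 6 10 7 9) =[0, 6, 2, 3, 4, 5, 10, 9, 8, 1, 7]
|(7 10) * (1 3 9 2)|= |(1 3 9 2)(7 10)|= 4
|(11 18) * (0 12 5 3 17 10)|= |(0 12 5 3 17 10)(11 18)|= 6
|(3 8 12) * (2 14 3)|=|(2 14 3 8 12)|=5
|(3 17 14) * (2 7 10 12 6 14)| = |(2 7 10 12 6 14 3 17)| = 8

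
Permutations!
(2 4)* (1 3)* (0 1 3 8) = (0 1 8)(2 4) = [1, 8, 4, 3, 2, 5, 6, 7, 0]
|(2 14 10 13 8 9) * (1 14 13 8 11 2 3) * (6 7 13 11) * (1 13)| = |(1 14 10 8 9 3 13 6 7)(2 11)| = 18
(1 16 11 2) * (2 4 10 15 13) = [0, 16, 1, 3, 10, 5, 6, 7, 8, 9, 15, 4, 12, 2, 14, 13, 11] = (1 16 11 4 10 15 13 2)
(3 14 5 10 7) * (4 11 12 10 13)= (3 14 5 13 4 11 12 10 7)= [0, 1, 2, 14, 11, 13, 6, 3, 8, 9, 7, 12, 10, 4, 5]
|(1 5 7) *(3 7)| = |(1 5 3 7)| = 4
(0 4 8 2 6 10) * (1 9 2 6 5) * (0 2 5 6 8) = (0 4)(1 9 5)(2 6 10) = [4, 9, 6, 3, 0, 1, 10, 7, 8, 5, 2]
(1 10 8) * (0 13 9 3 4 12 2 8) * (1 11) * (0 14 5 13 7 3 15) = (0 7 3 4 12 2 8 11 1 10 14 5 13 9 15) = [7, 10, 8, 4, 12, 13, 6, 3, 11, 15, 14, 1, 2, 9, 5, 0]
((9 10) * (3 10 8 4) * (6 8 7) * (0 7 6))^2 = (3 9 8)(4 10 6) = [0, 1, 2, 9, 10, 5, 4, 7, 3, 8, 6]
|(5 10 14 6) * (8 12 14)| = 6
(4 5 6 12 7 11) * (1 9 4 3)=(1 9 4 5 6 12 7 11 3)=[0, 9, 2, 1, 5, 6, 12, 11, 8, 4, 10, 3, 7]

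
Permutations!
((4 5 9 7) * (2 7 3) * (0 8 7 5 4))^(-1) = [7, 1, 3, 9, 4, 2, 6, 8, 0, 5] = (0 7 8)(2 3 9 5)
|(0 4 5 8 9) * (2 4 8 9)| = 6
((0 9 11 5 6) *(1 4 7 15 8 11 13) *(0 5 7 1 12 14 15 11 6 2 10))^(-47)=(0 5 15 13 10 6 14 9 2 8 12)(1 4)(7 11)=[5, 4, 8, 3, 1, 15, 14, 11, 12, 2, 6, 7, 0, 10, 9, 13]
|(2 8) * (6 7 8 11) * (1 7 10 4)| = 8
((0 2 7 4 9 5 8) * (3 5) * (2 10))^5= (0 9 10 3 2 5 7 8 4)= [9, 1, 5, 2, 0, 7, 6, 8, 4, 10, 3]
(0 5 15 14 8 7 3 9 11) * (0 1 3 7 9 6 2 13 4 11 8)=[5, 3, 13, 6, 11, 15, 2, 7, 9, 8, 10, 1, 12, 4, 0, 14]=(0 5 15 14)(1 3 6 2 13 4 11)(8 9)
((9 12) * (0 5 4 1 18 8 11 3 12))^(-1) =[9, 4, 2, 11, 5, 0, 6, 7, 18, 12, 10, 8, 3, 13, 14, 15, 16, 17, 1] =(0 9 12 3 11 8 18 1 4 5)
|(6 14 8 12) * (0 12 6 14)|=5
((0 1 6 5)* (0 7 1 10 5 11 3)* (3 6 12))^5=(0 12 7 10 3 1 5)(6 11)=[12, 5, 2, 1, 4, 0, 11, 10, 8, 9, 3, 6, 7]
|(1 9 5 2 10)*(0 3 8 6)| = 20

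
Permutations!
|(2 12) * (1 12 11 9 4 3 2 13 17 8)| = |(1 12 13 17 8)(2 11 9 4 3)| = 5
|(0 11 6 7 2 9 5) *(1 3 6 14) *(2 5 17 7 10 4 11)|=42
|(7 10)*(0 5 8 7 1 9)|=|(0 5 8 7 10 1 9)|=7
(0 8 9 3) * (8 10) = (0 10 8 9 3) = [10, 1, 2, 0, 4, 5, 6, 7, 9, 3, 8]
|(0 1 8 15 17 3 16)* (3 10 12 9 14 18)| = |(0 1 8 15 17 10 12 9 14 18 3 16)| = 12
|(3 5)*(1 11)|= 2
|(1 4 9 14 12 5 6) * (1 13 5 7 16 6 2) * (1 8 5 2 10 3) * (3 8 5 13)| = |(1 4 9 14 12 7 16 6 3)(2 5 10 8 13)| = 45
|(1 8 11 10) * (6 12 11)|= 6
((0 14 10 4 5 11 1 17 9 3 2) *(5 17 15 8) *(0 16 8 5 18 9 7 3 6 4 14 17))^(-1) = (0 4 6 9 18 8 16 2 3 7 17)(1 11 5 15)(10 14) = [4, 11, 3, 7, 6, 15, 9, 17, 16, 18, 14, 5, 12, 13, 10, 1, 2, 0, 8]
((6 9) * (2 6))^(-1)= [0, 1, 9, 3, 4, 5, 2, 7, 8, 6]= (2 9 6)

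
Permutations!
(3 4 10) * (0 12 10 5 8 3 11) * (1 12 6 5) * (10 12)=[6, 10, 2, 4, 1, 8, 5, 7, 3, 9, 11, 0, 12]=(12)(0 6 5 8 3 4 1 10 11)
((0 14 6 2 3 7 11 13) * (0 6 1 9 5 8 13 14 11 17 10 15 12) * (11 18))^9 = [6, 17, 11, 14, 4, 15, 18, 1, 12, 10, 5, 3, 13, 0, 7, 8, 16, 9, 2] = (0 6 18 2 11 3 14 7 1 17 9 10 5 15 8 12 13)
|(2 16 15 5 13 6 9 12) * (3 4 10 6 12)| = |(2 16 15 5 13 12)(3 4 10 6 9)| = 30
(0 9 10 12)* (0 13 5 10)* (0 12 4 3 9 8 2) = (0 8 2)(3 9 12 13 5 10 4) = [8, 1, 0, 9, 3, 10, 6, 7, 2, 12, 4, 11, 13, 5]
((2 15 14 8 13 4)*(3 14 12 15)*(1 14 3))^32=(15)(1 8 4)(2 14 13)=[0, 8, 14, 3, 1, 5, 6, 7, 4, 9, 10, 11, 12, 2, 13, 15]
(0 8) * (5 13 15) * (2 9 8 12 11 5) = (0 12 11 5 13 15 2 9 8) = [12, 1, 9, 3, 4, 13, 6, 7, 0, 8, 10, 5, 11, 15, 14, 2]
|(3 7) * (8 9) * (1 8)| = 6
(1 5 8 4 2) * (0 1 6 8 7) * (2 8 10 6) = [1, 5, 2, 3, 8, 7, 10, 0, 4, 9, 6] = (0 1 5 7)(4 8)(6 10)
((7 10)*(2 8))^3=[0, 1, 8, 3, 4, 5, 6, 10, 2, 9, 7]=(2 8)(7 10)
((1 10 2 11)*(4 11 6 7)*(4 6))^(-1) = (1 11 4 2 10)(6 7) = [0, 11, 10, 3, 2, 5, 7, 6, 8, 9, 1, 4]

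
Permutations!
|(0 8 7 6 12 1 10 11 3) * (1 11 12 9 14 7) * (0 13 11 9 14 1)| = 12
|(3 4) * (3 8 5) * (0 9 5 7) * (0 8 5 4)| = 10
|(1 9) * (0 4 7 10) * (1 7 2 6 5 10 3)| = |(0 4 2 6 5 10)(1 9 7 3)| = 12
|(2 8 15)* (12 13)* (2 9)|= 4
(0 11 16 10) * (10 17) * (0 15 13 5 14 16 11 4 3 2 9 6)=(0 4 3 2 9 6)(5 14 16 17 10 15 13)=[4, 1, 9, 2, 3, 14, 0, 7, 8, 6, 15, 11, 12, 5, 16, 13, 17, 10]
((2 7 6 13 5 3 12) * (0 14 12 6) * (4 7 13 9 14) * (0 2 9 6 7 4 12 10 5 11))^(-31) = (0 9 10 3 2 11 12 14 5 7 13) = [9, 1, 11, 2, 4, 7, 6, 13, 8, 10, 3, 12, 14, 0, 5]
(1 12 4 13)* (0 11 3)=(0 11 3)(1 12 4 13)=[11, 12, 2, 0, 13, 5, 6, 7, 8, 9, 10, 3, 4, 1]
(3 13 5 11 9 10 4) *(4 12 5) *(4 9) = [0, 1, 2, 13, 3, 11, 6, 7, 8, 10, 12, 4, 5, 9] = (3 13 9 10 12 5 11 4)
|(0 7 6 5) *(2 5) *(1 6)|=6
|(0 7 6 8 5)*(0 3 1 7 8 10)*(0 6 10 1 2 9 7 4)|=11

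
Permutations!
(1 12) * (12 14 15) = (1 14 15 12) = [0, 14, 2, 3, 4, 5, 6, 7, 8, 9, 10, 11, 1, 13, 15, 12]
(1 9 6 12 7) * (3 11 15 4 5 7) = (1 9 6 12 3 11 15 4 5 7) = [0, 9, 2, 11, 5, 7, 12, 1, 8, 6, 10, 15, 3, 13, 14, 4]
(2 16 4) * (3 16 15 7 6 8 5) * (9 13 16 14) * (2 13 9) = (2 15 7 6 8 5 3 14)(4 13 16) = [0, 1, 15, 14, 13, 3, 8, 6, 5, 9, 10, 11, 12, 16, 2, 7, 4]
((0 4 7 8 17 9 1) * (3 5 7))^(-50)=[7, 5, 2, 17, 8, 9, 6, 1, 0, 3, 10, 11, 12, 13, 14, 15, 16, 4]=(0 7 1 5 9 3 17 4 8)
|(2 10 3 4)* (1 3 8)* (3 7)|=7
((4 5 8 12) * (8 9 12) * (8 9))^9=[0, 1, 2, 3, 12, 4, 6, 7, 5, 8, 10, 11, 9]=(4 12 9 8 5)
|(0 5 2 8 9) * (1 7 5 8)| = |(0 8 9)(1 7 5 2)| = 12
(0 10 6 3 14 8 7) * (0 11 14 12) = (0 10 6 3 12)(7 11 14 8) = [10, 1, 2, 12, 4, 5, 3, 11, 7, 9, 6, 14, 0, 13, 8]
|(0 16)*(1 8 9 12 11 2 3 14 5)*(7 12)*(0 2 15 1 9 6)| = |(0 16 2 3 14 5 9 7 12 11 15 1 8 6)| = 14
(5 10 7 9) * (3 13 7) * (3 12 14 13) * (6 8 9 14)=(5 10 12 6 8 9)(7 14 13)=[0, 1, 2, 3, 4, 10, 8, 14, 9, 5, 12, 11, 6, 7, 13]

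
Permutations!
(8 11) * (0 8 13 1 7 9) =(0 8 11 13 1 7 9) =[8, 7, 2, 3, 4, 5, 6, 9, 11, 0, 10, 13, 12, 1]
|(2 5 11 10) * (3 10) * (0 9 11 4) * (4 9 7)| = 6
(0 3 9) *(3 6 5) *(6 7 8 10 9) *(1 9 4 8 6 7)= (0 1 9)(3 7 6 5)(4 8 10)= [1, 9, 2, 7, 8, 3, 5, 6, 10, 0, 4]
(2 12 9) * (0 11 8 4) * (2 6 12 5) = (0 11 8 4)(2 5)(6 12 9) = [11, 1, 5, 3, 0, 2, 12, 7, 4, 6, 10, 8, 9]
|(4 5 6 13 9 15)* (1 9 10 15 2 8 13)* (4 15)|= |(15)(1 9 2 8 13 10 4 5 6)|= 9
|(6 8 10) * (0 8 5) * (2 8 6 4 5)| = |(0 6 2 8 10 4 5)| = 7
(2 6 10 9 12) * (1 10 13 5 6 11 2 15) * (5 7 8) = (1 10 9 12 15)(2 11)(5 6 13 7 8) = [0, 10, 11, 3, 4, 6, 13, 8, 5, 12, 9, 2, 15, 7, 14, 1]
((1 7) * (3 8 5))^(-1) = (1 7)(3 5 8) = [0, 7, 2, 5, 4, 8, 6, 1, 3]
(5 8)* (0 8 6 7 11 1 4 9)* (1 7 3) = (0 8 5 6 3 1 4 9)(7 11) = [8, 4, 2, 1, 9, 6, 3, 11, 5, 0, 10, 7]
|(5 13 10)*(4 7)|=6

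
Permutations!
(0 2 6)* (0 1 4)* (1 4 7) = (0 2 6 4)(1 7) = [2, 7, 6, 3, 0, 5, 4, 1]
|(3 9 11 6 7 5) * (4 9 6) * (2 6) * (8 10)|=|(2 6 7 5 3)(4 9 11)(8 10)|=30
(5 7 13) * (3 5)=[0, 1, 2, 5, 4, 7, 6, 13, 8, 9, 10, 11, 12, 3]=(3 5 7 13)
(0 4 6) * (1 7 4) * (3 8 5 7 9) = (0 1 9 3 8 5 7 4 6) = [1, 9, 2, 8, 6, 7, 0, 4, 5, 3]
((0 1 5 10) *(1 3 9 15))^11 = (0 1 3 5 9 10 15) = [1, 3, 2, 5, 4, 9, 6, 7, 8, 10, 15, 11, 12, 13, 14, 0]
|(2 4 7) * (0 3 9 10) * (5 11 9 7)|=|(0 3 7 2 4 5 11 9 10)|=9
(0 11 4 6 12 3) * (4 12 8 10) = (0 11 12 3)(4 6 8 10) = [11, 1, 2, 0, 6, 5, 8, 7, 10, 9, 4, 12, 3]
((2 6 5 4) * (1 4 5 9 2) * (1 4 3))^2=(2 9 6)=[0, 1, 9, 3, 4, 5, 2, 7, 8, 6]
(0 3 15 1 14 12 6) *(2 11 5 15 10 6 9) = [3, 14, 11, 10, 4, 15, 0, 7, 8, 2, 6, 5, 9, 13, 12, 1] = (0 3 10 6)(1 14 12 9 2 11 5 15)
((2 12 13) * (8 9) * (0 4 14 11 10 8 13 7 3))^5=[8, 1, 4, 10, 9, 5, 6, 11, 7, 3, 12, 2, 14, 0, 13]=(0 8 7 11 2 4 9 3 10 12 14 13)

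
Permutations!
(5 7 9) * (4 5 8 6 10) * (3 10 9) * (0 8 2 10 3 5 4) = [8, 1, 10, 3, 4, 7, 9, 5, 6, 2, 0] = (0 8 6 9 2 10)(5 7)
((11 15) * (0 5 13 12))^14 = (15)(0 13)(5 12) = [13, 1, 2, 3, 4, 12, 6, 7, 8, 9, 10, 11, 5, 0, 14, 15]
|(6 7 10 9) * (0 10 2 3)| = 7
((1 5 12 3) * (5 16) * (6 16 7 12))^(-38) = (1 12)(3 7)(5 6 16) = [0, 12, 2, 7, 4, 6, 16, 3, 8, 9, 10, 11, 1, 13, 14, 15, 5]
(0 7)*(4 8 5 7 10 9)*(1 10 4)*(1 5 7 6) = [4, 10, 2, 3, 8, 6, 1, 0, 7, 5, 9] = (0 4 8 7)(1 10 9 5 6)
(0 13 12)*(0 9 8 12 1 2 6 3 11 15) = (0 13 1 2 6 3 11 15)(8 12 9) = [13, 2, 6, 11, 4, 5, 3, 7, 12, 8, 10, 15, 9, 1, 14, 0]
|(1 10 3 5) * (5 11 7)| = |(1 10 3 11 7 5)| = 6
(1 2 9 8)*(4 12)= [0, 2, 9, 3, 12, 5, 6, 7, 1, 8, 10, 11, 4]= (1 2 9 8)(4 12)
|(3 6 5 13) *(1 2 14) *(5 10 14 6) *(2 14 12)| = |(1 14)(2 6 10 12)(3 5 13)| = 12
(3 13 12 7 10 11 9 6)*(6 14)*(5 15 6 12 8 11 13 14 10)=(3 14 12 7 5 15 6)(8 11 9 10 13)=[0, 1, 2, 14, 4, 15, 3, 5, 11, 10, 13, 9, 7, 8, 12, 6]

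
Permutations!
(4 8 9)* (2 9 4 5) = (2 9 5)(4 8) = [0, 1, 9, 3, 8, 2, 6, 7, 4, 5]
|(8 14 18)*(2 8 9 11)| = 6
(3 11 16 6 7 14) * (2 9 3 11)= [0, 1, 9, 2, 4, 5, 7, 14, 8, 3, 10, 16, 12, 13, 11, 15, 6]= (2 9 3)(6 7 14 11 16)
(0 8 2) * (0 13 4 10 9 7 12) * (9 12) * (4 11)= (0 8 2 13 11 4 10 12)(7 9)= [8, 1, 13, 3, 10, 5, 6, 9, 2, 7, 12, 4, 0, 11]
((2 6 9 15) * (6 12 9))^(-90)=(2 9)(12 15)=[0, 1, 9, 3, 4, 5, 6, 7, 8, 2, 10, 11, 15, 13, 14, 12]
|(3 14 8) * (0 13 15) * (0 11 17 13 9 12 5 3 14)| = |(0 9 12 5 3)(8 14)(11 17 13 15)| = 20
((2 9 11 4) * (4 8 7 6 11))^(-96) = (11) = [0, 1, 2, 3, 4, 5, 6, 7, 8, 9, 10, 11]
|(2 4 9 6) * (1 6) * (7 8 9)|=7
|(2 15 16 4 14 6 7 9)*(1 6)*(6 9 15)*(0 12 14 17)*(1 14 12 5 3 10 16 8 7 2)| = 42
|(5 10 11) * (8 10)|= |(5 8 10 11)|= 4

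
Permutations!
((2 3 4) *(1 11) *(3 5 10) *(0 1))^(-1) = (0 11 1)(2 4 3 10 5) = [11, 0, 4, 10, 3, 2, 6, 7, 8, 9, 5, 1]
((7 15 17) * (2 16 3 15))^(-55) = [0, 1, 7, 16, 4, 5, 6, 17, 8, 9, 10, 11, 12, 13, 14, 3, 2, 15] = (2 7 17 15 3 16)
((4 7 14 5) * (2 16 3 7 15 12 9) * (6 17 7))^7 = (2 5 3 15 17 9 14 16 4 6 12 7) = [0, 1, 5, 15, 6, 3, 12, 2, 8, 14, 10, 11, 7, 13, 16, 17, 4, 9]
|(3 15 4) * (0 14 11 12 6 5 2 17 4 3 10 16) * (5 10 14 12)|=30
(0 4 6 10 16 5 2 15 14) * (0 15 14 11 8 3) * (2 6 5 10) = (0 4 5 6 2 14 15 11 8 3)(10 16) = [4, 1, 14, 0, 5, 6, 2, 7, 3, 9, 16, 8, 12, 13, 15, 11, 10]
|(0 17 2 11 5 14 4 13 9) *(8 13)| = |(0 17 2 11 5 14 4 8 13 9)| = 10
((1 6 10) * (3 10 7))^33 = (1 3 6 10 7) = [0, 3, 2, 6, 4, 5, 10, 1, 8, 9, 7]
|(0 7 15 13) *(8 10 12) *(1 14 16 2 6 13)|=|(0 7 15 1 14 16 2 6 13)(8 10 12)|=9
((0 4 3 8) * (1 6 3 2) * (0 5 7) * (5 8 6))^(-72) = (8) = [0, 1, 2, 3, 4, 5, 6, 7, 8]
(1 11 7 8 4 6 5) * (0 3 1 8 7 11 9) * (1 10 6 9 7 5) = (11)(0 3 10 6 1 7 5 8 4 9) = [3, 7, 2, 10, 9, 8, 1, 5, 4, 0, 6, 11]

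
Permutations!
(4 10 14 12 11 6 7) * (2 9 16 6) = [0, 1, 9, 3, 10, 5, 7, 4, 8, 16, 14, 2, 11, 13, 12, 15, 6] = (2 9 16 6 7 4 10 14 12 11)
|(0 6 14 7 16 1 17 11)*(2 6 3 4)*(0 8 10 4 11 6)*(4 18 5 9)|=|(0 3 11 8 10 18 5 9 4 2)(1 17 6 14 7 16)|=30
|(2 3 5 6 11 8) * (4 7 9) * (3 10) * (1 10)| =|(1 10 3 5 6 11 8 2)(4 7 9)| =24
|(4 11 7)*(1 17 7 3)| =|(1 17 7 4 11 3)| =6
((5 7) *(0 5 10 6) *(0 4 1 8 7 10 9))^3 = [6, 9, 2, 3, 7, 4, 8, 5, 0, 10, 1] = (0 6 8)(1 9 10)(4 7 5)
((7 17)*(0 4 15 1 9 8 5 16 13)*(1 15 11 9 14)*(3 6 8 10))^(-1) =[13, 14, 2, 10, 0, 8, 3, 17, 6, 11, 9, 4, 12, 16, 1, 15, 5, 7] =(0 13 16 5 8 6 3 10 9 11 4)(1 14)(7 17)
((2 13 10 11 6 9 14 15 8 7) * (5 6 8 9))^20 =(2 10 8)(7 13 11)(9 15 14) =[0, 1, 10, 3, 4, 5, 6, 13, 2, 15, 8, 7, 12, 11, 9, 14]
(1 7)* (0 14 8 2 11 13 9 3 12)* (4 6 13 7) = (0 14 8 2 11 7 1 4 6 13 9 3 12) = [14, 4, 11, 12, 6, 5, 13, 1, 2, 3, 10, 7, 0, 9, 8]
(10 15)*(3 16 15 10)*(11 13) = (3 16 15)(11 13) = [0, 1, 2, 16, 4, 5, 6, 7, 8, 9, 10, 13, 12, 11, 14, 3, 15]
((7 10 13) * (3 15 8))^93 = (15) = [0, 1, 2, 3, 4, 5, 6, 7, 8, 9, 10, 11, 12, 13, 14, 15]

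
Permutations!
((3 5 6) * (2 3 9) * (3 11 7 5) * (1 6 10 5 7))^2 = (1 9 11 6 2) = [0, 9, 1, 3, 4, 5, 2, 7, 8, 11, 10, 6]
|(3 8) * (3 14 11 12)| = 5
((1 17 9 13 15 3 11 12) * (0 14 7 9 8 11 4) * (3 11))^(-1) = (0 4 3 8 17 1 12 11 15 13 9 7 14) = [4, 12, 2, 8, 3, 5, 6, 14, 17, 7, 10, 15, 11, 9, 0, 13, 16, 1]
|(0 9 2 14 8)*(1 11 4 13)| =|(0 9 2 14 8)(1 11 4 13)| =20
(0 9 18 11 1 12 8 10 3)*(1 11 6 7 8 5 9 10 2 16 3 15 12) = (0 10 15 12 5 9 18 6 7 8 2 16 3) = [10, 1, 16, 0, 4, 9, 7, 8, 2, 18, 15, 11, 5, 13, 14, 12, 3, 17, 6]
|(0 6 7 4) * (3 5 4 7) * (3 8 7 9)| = 8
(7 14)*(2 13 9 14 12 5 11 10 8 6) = (2 13 9 14 7 12 5 11 10 8 6) = [0, 1, 13, 3, 4, 11, 2, 12, 6, 14, 8, 10, 5, 9, 7]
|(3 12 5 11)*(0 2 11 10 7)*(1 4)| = 8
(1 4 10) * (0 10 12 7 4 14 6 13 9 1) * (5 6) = (0 10)(1 14 5 6 13 9)(4 12 7) = [10, 14, 2, 3, 12, 6, 13, 4, 8, 1, 0, 11, 7, 9, 5]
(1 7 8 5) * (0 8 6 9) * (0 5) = (0 8)(1 7 6 9 5) = [8, 7, 2, 3, 4, 1, 9, 6, 0, 5]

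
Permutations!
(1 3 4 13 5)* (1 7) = [0, 3, 2, 4, 13, 7, 6, 1, 8, 9, 10, 11, 12, 5] = (1 3 4 13 5 7)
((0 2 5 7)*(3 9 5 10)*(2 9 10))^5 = (0 9 5 7)(3 10) = [9, 1, 2, 10, 4, 7, 6, 0, 8, 5, 3]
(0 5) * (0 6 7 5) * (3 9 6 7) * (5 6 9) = (9)(3 5 7 6) = [0, 1, 2, 5, 4, 7, 3, 6, 8, 9]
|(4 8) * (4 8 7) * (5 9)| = 2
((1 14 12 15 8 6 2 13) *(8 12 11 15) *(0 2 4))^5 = (0 11 4 14 6 1 8 13 12 2 15) = [11, 8, 15, 3, 14, 5, 1, 7, 13, 9, 10, 4, 2, 12, 6, 0]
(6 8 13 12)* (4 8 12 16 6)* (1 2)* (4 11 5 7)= (1 2)(4 8 13 16 6 12 11 5 7)= [0, 2, 1, 3, 8, 7, 12, 4, 13, 9, 10, 5, 11, 16, 14, 15, 6]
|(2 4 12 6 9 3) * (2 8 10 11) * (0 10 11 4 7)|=|(0 10 4 12 6 9 3 8 11 2 7)|=11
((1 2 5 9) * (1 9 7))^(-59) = [0, 2, 5, 3, 4, 7, 6, 1, 8, 9] = (9)(1 2 5 7)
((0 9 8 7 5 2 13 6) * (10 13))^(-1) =[6, 1, 5, 3, 4, 7, 13, 8, 9, 0, 2, 11, 12, 10] =(0 6 13 10 2 5 7 8 9)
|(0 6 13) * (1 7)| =6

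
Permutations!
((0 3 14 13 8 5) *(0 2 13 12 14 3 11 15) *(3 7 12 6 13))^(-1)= [15, 1, 5, 2, 4, 8, 14, 3, 13, 9, 10, 0, 7, 6, 12, 11]= (0 15 11)(2 5 8 13 6 14 12 7 3)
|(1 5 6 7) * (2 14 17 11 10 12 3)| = 28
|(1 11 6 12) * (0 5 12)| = |(0 5 12 1 11 6)| = 6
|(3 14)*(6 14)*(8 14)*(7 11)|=4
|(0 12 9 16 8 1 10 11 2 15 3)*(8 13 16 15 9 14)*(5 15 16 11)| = 45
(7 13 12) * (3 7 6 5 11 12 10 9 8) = [0, 1, 2, 7, 4, 11, 5, 13, 3, 8, 9, 12, 6, 10] = (3 7 13 10 9 8)(5 11 12 6)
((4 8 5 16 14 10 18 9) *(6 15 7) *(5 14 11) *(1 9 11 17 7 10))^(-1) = [0, 14, 2, 3, 9, 11, 7, 17, 4, 1, 15, 18, 12, 13, 8, 6, 5, 16, 10] = (1 14 8 4 9)(5 11 18 10 15 6 7 17 16)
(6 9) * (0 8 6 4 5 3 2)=(0 8 6 9 4 5 3 2)=[8, 1, 0, 2, 5, 3, 9, 7, 6, 4]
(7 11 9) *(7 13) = (7 11 9 13) = [0, 1, 2, 3, 4, 5, 6, 11, 8, 13, 10, 9, 12, 7]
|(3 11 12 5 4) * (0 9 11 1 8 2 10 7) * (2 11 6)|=42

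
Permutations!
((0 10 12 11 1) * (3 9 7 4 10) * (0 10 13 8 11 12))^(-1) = (0 10 1 11 8 13 4 7 9 3) = [10, 11, 2, 0, 7, 5, 6, 9, 13, 3, 1, 8, 12, 4]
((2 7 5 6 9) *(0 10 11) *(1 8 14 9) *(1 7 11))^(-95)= (0 10 1 8 14 9 2 11)(5 6 7)= [10, 8, 11, 3, 4, 6, 7, 5, 14, 2, 1, 0, 12, 13, 9]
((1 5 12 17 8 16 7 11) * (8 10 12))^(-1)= (1 11 7 16 8 5)(10 17 12)= [0, 11, 2, 3, 4, 1, 6, 16, 5, 9, 17, 7, 10, 13, 14, 15, 8, 12]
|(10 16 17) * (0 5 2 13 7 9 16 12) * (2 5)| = |(0 2 13 7 9 16 17 10 12)| = 9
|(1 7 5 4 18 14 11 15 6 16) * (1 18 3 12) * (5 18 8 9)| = |(1 7 18 14 11 15 6 16 8 9 5 4 3 12)| = 14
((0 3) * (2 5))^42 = (5) = [0, 1, 2, 3, 4, 5]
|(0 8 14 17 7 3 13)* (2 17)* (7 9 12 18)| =11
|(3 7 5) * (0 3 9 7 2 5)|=|(0 3 2 5 9 7)|=6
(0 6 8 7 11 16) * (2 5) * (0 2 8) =(0 6)(2 5 8 7 11 16) =[6, 1, 5, 3, 4, 8, 0, 11, 7, 9, 10, 16, 12, 13, 14, 15, 2]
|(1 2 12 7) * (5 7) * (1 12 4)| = 3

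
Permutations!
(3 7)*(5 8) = (3 7)(5 8) = [0, 1, 2, 7, 4, 8, 6, 3, 5]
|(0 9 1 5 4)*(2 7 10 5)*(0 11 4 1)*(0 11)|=|(0 9 11 4)(1 2 7 10 5)|=20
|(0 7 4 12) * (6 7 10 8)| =|(0 10 8 6 7 4 12)| =7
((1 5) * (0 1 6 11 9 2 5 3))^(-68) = (0 1 3)(2 6 9 5 11) = [1, 3, 6, 0, 4, 11, 9, 7, 8, 5, 10, 2]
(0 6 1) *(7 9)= (0 6 1)(7 9)= [6, 0, 2, 3, 4, 5, 1, 9, 8, 7]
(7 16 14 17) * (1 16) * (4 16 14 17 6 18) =(1 14 6 18 4 16 17 7) =[0, 14, 2, 3, 16, 5, 18, 1, 8, 9, 10, 11, 12, 13, 6, 15, 17, 7, 4]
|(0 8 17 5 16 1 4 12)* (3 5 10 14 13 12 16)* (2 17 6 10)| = |(0 8 6 10 14 13 12)(1 4 16)(2 17)(3 5)| = 42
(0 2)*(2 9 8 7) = [9, 1, 0, 3, 4, 5, 6, 2, 7, 8] = (0 9 8 7 2)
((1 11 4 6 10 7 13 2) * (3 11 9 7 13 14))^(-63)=[0, 14, 7, 6, 13, 5, 2, 11, 8, 3, 1, 10, 12, 9, 4]=(1 14 4 13 9 3 6 2 7 11 10)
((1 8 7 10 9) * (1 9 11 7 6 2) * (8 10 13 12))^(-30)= (1 8 7)(2 12 11)(6 13 10)= [0, 8, 12, 3, 4, 5, 13, 1, 7, 9, 6, 2, 11, 10]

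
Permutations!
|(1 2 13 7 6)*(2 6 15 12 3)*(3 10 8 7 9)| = 20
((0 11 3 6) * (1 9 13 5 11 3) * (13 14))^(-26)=(0 3 6)(1 5 14)(9 11 13)=[3, 5, 2, 6, 4, 14, 0, 7, 8, 11, 10, 13, 12, 9, 1]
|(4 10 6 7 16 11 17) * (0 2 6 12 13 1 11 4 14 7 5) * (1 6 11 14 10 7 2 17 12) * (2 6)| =|(0 17 10 1 14 6 5)(2 11 12 13)(4 7 16)| =84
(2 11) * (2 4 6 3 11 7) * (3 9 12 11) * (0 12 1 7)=(0 12 11 4 6 9 1 7 2)=[12, 7, 0, 3, 6, 5, 9, 2, 8, 1, 10, 4, 11]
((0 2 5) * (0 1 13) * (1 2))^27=[0, 1, 5, 3, 4, 2, 6, 7, 8, 9, 10, 11, 12, 13]=(13)(2 5)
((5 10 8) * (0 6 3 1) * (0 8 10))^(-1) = (10)(0 5 8 1 3 6) = [5, 3, 2, 6, 4, 8, 0, 7, 1, 9, 10]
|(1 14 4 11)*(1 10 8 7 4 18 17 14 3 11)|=|(1 3 11 10 8 7 4)(14 18 17)|=21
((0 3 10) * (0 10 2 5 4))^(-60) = [0, 1, 2, 3, 4, 5, 6, 7, 8, 9, 10] = (10)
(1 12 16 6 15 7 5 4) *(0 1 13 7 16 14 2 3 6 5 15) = (0 1 12 14 2 3 6)(4 13 7 15 16 5) = [1, 12, 3, 6, 13, 4, 0, 15, 8, 9, 10, 11, 14, 7, 2, 16, 5]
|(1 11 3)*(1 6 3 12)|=|(1 11 12)(3 6)|=6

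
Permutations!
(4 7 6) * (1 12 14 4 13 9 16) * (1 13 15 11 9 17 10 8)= (1 12 14 4 7 6 15 11 9 16 13 17 10 8)= [0, 12, 2, 3, 7, 5, 15, 6, 1, 16, 8, 9, 14, 17, 4, 11, 13, 10]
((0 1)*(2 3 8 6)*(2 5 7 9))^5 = (0 1)(2 7 6 3 9 5 8) = [1, 0, 7, 9, 4, 8, 3, 6, 2, 5]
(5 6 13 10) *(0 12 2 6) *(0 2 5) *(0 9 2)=(0 12 5)(2 6 13 10 9)=[12, 1, 6, 3, 4, 0, 13, 7, 8, 2, 9, 11, 5, 10]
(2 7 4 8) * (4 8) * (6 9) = [0, 1, 7, 3, 4, 5, 9, 8, 2, 6] = (2 7 8)(6 9)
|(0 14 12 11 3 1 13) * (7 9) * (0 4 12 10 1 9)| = |(0 14 10 1 13 4 12 11 3 9 7)| = 11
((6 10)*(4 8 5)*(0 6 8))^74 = (0 10 5)(4 6 8) = [10, 1, 2, 3, 6, 0, 8, 7, 4, 9, 5]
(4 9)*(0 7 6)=(0 7 6)(4 9)=[7, 1, 2, 3, 9, 5, 0, 6, 8, 4]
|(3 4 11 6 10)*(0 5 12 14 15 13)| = |(0 5 12 14 15 13)(3 4 11 6 10)| = 30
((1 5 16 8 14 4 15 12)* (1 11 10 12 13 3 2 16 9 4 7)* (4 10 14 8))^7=(1 7 14 11 12 10 9 5)(2 16 4 15 13 3)=[0, 7, 16, 2, 15, 1, 6, 14, 8, 5, 9, 12, 10, 3, 11, 13, 4]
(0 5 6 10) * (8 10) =[5, 1, 2, 3, 4, 6, 8, 7, 10, 9, 0] =(0 5 6 8 10)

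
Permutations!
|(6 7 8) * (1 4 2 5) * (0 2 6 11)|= |(0 2 5 1 4 6 7 8 11)|= 9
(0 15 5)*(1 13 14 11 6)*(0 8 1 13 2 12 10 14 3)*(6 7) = (0 15 5 8 1 2 12 10 14 11 7 6 13 3) = [15, 2, 12, 0, 4, 8, 13, 6, 1, 9, 14, 7, 10, 3, 11, 5]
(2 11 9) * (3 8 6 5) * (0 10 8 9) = (0 10 8 6 5 3 9 2 11) = [10, 1, 11, 9, 4, 3, 5, 7, 6, 2, 8, 0]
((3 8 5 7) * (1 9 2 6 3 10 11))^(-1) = [0, 11, 9, 6, 4, 8, 2, 5, 3, 1, 7, 10] = (1 11 10 7 5 8 3 6 2 9)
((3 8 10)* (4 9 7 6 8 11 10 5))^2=[0, 1, 2, 10, 7, 9, 5, 8, 4, 6, 11, 3]=(3 10 11)(4 7 8)(5 9 6)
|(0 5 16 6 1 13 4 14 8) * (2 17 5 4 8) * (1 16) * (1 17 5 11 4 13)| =6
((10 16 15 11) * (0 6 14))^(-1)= (0 14 6)(10 11 15 16)= [14, 1, 2, 3, 4, 5, 0, 7, 8, 9, 11, 15, 12, 13, 6, 16, 10]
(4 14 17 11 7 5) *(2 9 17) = [0, 1, 9, 3, 14, 4, 6, 5, 8, 17, 10, 7, 12, 13, 2, 15, 16, 11] = (2 9 17 11 7 5 4 14)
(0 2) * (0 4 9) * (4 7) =[2, 1, 7, 3, 9, 5, 6, 4, 8, 0] =(0 2 7 4 9)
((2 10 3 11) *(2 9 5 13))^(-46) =(2 11 13 3 5 10 9) =[0, 1, 11, 5, 4, 10, 6, 7, 8, 2, 9, 13, 12, 3]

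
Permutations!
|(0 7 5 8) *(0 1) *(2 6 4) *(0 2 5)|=|(0 7)(1 2 6 4 5 8)|=6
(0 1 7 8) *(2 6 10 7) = [1, 2, 6, 3, 4, 5, 10, 8, 0, 9, 7] = (0 1 2 6 10 7 8)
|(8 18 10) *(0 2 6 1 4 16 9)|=21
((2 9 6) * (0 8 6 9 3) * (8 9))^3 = (0 6)(2 9)(3 8) = [6, 1, 9, 8, 4, 5, 0, 7, 3, 2]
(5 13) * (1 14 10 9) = [0, 14, 2, 3, 4, 13, 6, 7, 8, 1, 9, 11, 12, 5, 10] = (1 14 10 9)(5 13)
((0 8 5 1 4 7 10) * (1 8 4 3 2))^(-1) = (0 10 7 4)(1 2 3)(5 8) = [10, 2, 3, 1, 0, 8, 6, 4, 5, 9, 7]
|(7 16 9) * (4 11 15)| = |(4 11 15)(7 16 9)| = 3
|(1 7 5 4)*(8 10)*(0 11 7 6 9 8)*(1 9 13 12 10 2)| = |(0 11 7 5 4 9 8 2 1 6 13 12 10)| = 13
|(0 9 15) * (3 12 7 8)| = |(0 9 15)(3 12 7 8)| = 12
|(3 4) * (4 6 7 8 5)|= 6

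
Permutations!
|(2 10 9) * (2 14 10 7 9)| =|(2 7 9 14 10)| =5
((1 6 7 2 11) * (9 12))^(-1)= (1 11 2 7 6)(9 12)= [0, 11, 7, 3, 4, 5, 1, 6, 8, 12, 10, 2, 9]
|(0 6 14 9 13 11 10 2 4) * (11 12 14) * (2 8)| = |(0 6 11 10 8 2 4)(9 13 12 14)| = 28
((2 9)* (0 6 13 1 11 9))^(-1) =[2, 13, 9, 3, 4, 5, 0, 7, 8, 11, 10, 1, 12, 6] =(0 2 9 11 1 13 6)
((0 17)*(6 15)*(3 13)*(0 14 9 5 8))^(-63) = (0 9)(3 13)(5 17)(6 15)(8 14) = [9, 1, 2, 13, 4, 17, 15, 7, 14, 0, 10, 11, 12, 3, 8, 6, 16, 5]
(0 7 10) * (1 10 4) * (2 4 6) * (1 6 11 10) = [7, 1, 4, 3, 6, 5, 2, 11, 8, 9, 0, 10] = (0 7 11 10)(2 4 6)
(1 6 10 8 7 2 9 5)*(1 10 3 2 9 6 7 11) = (1 7 9 5 10 8 11)(2 6 3) = [0, 7, 6, 2, 4, 10, 3, 9, 11, 5, 8, 1]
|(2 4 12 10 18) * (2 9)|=|(2 4 12 10 18 9)|=6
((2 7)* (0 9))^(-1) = (0 9)(2 7) = [9, 1, 7, 3, 4, 5, 6, 2, 8, 0]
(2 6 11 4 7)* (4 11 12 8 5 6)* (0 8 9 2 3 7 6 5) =(0 8)(2 4 6 12 9)(3 7) =[8, 1, 4, 7, 6, 5, 12, 3, 0, 2, 10, 11, 9]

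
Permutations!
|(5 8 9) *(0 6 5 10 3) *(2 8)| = 8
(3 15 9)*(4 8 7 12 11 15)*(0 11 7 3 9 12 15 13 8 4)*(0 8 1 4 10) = (0 11 13 1 4 10)(3 8)(7 15 12) = [11, 4, 2, 8, 10, 5, 6, 15, 3, 9, 0, 13, 7, 1, 14, 12]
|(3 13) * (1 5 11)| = |(1 5 11)(3 13)| = 6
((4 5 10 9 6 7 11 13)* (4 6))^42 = (4 10)(5 9)(6 11)(7 13) = [0, 1, 2, 3, 10, 9, 11, 13, 8, 5, 4, 6, 12, 7]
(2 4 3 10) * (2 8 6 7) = [0, 1, 4, 10, 3, 5, 7, 2, 6, 9, 8] = (2 4 3 10 8 6 7)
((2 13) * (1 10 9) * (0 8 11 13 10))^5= (0 10 11 1 2 8 9 13)= [10, 2, 8, 3, 4, 5, 6, 7, 9, 13, 11, 1, 12, 0]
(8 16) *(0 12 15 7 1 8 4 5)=(0 12 15 7 1 8 16 4 5)=[12, 8, 2, 3, 5, 0, 6, 1, 16, 9, 10, 11, 15, 13, 14, 7, 4]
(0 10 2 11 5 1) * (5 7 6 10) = (0 5 1)(2 11 7 6 10) = [5, 0, 11, 3, 4, 1, 10, 6, 8, 9, 2, 7]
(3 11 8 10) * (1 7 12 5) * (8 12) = (1 7 8 10 3 11 12 5) = [0, 7, 2, 11, 4, 1, 6, 8, 10, 9, 3, 12, 5]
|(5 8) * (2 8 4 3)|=|(2 8 5 4 3)|=5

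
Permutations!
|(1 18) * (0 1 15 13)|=5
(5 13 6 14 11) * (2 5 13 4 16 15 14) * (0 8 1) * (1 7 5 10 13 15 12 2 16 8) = [1, 0, 10, 3, 8, 4, 16, 5, 7, 9, 13, 15, 2, 6, 11, 14, 12] = (0 1)(2 10 13 6 16 12)(4 8 7 5)(11 15 14)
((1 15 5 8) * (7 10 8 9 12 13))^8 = (1 8 10 7 13 12 9 5 15) = [0, 8, 2, 3, 4, 15, 6, 13, 10, 5, 7, 11, 9, 12, 14, 1]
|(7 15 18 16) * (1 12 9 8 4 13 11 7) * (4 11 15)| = 11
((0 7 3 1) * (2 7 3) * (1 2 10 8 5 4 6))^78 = [6, 4, 0, 1, 8, 10, 5, 3, 7, 9, 2] = (0 6 5 10 2)(1 4 8 7 3)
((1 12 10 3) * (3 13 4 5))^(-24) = [0, 4, 2, 13, 12, 10, 6, 7, 8, 9, 3, 11, 5, 1] = (1 4 12 5 10 3 13)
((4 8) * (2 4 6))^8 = (8) = [0, 1, 2, 3, 4, 5, 6, 7, 8]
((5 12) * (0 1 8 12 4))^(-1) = (0 4 5 12 8 1) = [4, 0, 2, 3, 5, 12, 6, 7, 1, 9, 10, 11, 8]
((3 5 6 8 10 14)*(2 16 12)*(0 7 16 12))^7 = (0 7 16)(2 12)(3 5 6 8 10 14) = [7, 1, 12, 5, 4, 6, 8, 16, 10, 9, 14, 11, 2, 13, 3, 15, 0]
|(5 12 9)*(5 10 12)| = 3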